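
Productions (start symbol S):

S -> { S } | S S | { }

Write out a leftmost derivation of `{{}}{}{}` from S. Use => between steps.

S => SS   [S -> S S]
SS => SSS   [S -> S S]
SSS => {S}SS   [S -> { S }]
{S}SS => {{}}SS   [S -> { }]
{{}}SS => {{}}{}S   [S -> { }]
{{}}{}S => {{}}{}{}   [S -> { }]

S => SS => SSS => {S}SS => {{}}SS => {{}}{}S => {{}}{}{}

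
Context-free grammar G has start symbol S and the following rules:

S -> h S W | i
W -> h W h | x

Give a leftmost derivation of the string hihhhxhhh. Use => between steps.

S=>hSW=>hiW=>hihWh=>hihhWhh=>hihhhWhhh=>hihhhxhhh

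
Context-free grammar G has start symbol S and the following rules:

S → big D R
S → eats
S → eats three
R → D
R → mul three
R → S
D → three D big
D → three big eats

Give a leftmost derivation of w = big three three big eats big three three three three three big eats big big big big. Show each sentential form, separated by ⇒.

S ⇒ big D R   [S → big D R]
big D R ⇒ big three D big R   [D → three D big]
big three D big R ⇒ big three three big eats big R   [D → three big eats]
big three three big eats big R ⇒ big three three big eats big D   [R → D]
big three three big eats big D ⇒ big three three big eats big three D big   [D → three D big]
big three three big eats big three D big ⇒ big three three big eats big three three D big big   [D → three D big]
big three three big eats big three three D big big ⇒ big three three big eats big three three three D big big big   [D → three D big]
big three three big eats big three three three D big big big ⇒ big three three big eats big three three three three D big big big big   [D → three D big]
big three three big eats big three three three three D big big big big ⇒ big three three big eats big three three three three three big eats big big big big   [D → three big eats]

S ⇒ big D R ⇒ big three D big R ⇒ big three three big eats big R ⇒ big three three big eats big D ⇒ big three three big eats big three D big ⇒ big three three big eats big three three D big big ⇒ big three three big eats big three three three D big big big ⇒ big three three big eats big three three three three D big big big big ⇒ big three three big eats big three three three three three big eats big big big big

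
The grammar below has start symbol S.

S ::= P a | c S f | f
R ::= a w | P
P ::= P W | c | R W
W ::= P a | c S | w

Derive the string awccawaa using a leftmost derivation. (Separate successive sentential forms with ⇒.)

S⇒Pa⇒RWa⇒awWa⇒awPaa⇒awRWaa⇒awPWaa⇒awRWWaa⇒awPWWaa⇒awcWWaa⇒awcPaWaa⇒awccaWaa⇒awccawaa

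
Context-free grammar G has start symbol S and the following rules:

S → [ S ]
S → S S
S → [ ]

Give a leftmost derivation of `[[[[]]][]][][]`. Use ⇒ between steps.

S ⇒ SS ⇒ SSS ⇒ [S]SS ⇒ [SS]SS ⇒ [[S]S]SS ⇒ [[[S]]S]SS ⇒ [[[[]]]S]SS ⇒ [[[[]]][]]SS ⇒ [[[[]]][]][]S ⇒ [[[[]]][]][][]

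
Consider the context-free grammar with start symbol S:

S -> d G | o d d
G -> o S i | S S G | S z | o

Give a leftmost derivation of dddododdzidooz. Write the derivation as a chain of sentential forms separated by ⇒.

S ⇒ dG ⇒ dSz ⇒ ddGz ⇒ ddSSGz ⇒ dddGSGz ⇒ dddoSiSGz ⇒ dddodGiSGz ⇒ dddodSziSGz ⇒ dddododdziSGz ⇒ dddododdzidGGz ⇒ dddododdzidoGz ⇒ dddododdzidooz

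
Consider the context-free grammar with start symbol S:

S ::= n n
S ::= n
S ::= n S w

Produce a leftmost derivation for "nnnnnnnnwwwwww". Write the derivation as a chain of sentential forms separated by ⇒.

S⇒nSw⇒nnSww⇒nnnSwww⇒nnnnSwwww⇒nnnnnSwwwww⇒nnnnnnSwwwwww⇒nnnnnnnnwwwwww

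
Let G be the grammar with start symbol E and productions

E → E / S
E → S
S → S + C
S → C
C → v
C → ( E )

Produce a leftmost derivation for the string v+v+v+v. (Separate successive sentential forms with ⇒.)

E ⇒ S   [E → S]
S ⇒ S+C   [S → S + C]
S+C ⇒ S+C+C   [S → S + C]
S+C+C ⇒ S+C+C+C   [S → S + C]
S+C+C+C ⇒ C+C+C+C   [S → C]
C+C+C+C ⇒ v+C+C+C   [C → v]
v+C+C+C ⇒ v+v+C+C   [C → v]
v+v+C+C ⇒ v+v+v+C   [C → v]
v+v+v+C ⇒ v+v+v+v   [C → v]

E⇒S⇒S+C⇒S+C+C⇒S+C+C+C⇒C+C+C+C⇒v+C+C+C⇒v+v+C+C⇒v+v+v+C⇒v+v+v+v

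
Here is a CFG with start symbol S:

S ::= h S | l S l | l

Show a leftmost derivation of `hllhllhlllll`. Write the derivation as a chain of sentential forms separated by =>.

S => hS => hlSl => hllSll => hllhSll => hllhlSlll => hllhllSllll => hllhllhSllll => hllhllhlllll

S => hS   [S ::= h S]
hS => hlSl   [S ::= l S l]
hlSl => hllSll   [S ::= l S l]
hllSll => hllhSll   [S ::= h S]
hllhSll => hllhlSlll   [S ::= l S l]
hllhlSlll => hllhllSllll   [S ::= l S l]
hllhllSllll => hllhllhSllll   [S ::= h S]
hllhllhSllll => hllhllhlllll   [S ::= l]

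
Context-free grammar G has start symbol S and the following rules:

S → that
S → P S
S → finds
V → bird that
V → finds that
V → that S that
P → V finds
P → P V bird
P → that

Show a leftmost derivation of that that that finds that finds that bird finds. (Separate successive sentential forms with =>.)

S => P S => P V bird S => V finds V bird S => that S that finds V bird S => that that that finds V bird S => that that that finds that S that bird S => that that that finds that finds that bird S => that that that finds that finds that bird finds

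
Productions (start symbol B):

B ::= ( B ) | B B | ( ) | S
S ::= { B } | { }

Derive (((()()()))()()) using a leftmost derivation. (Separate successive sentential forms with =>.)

B => (B) => (BB) => (BBB) => ((B)BB) => (((B))BB) => (((BB))BB) => (((BBB))BB) => (((()BB))BB) => (((()()B))BB) => (((()()()))BB) => (((()()()))()B) => (((()()()))()())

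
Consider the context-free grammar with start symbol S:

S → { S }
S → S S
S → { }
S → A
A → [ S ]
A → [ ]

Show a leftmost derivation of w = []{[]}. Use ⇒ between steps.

S⇒SS⇒AS⇒[]S⇒[]{S}⇒[]{A}⇒[]{[]}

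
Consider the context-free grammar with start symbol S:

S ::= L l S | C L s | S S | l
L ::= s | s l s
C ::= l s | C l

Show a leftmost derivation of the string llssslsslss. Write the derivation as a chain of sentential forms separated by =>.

S => SS => lS => lSS => lCLsS => llsLsS => llsssS => llsssCLs => llssslsLs => llssslsslss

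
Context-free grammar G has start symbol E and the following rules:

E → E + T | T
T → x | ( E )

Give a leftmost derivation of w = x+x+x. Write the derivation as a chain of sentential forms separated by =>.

E => E+T => E+T+T => T+T+T => x+T+T => x+x+T => x+x+x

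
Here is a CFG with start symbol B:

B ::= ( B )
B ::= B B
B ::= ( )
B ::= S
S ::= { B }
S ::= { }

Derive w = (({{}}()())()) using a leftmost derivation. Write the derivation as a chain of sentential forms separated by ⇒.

B⇒(B)⇒(BB)⇒((B)B)⇒((BB)B)⇒((BBB)B)⇒((SBB)B)⇒(({B}BB)B)⇒(({S}BB)B)⇒(({{}}BB)B)⇒(({{}}()B)B)⇒(({{}}()())B)⇒(({{}}()())())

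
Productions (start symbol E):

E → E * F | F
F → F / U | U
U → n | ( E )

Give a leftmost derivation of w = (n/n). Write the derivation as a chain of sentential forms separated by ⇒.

E ⇒ F   [E → F]
F ⇒ U   [F → U]
U ⇒ (E)   [U → ( E )]
(E) ⇒ (F)   [E → F]
(F) ⇒ (F/U)   [F → F / U]
(F/U) ⇒ (U/U)   [F → U]
(U/U) ⇒ (n/U)   [U → n]
(n/U) ⇒ (n/n)   [U → n]

E ⇒ F ⇒ U ⇒ (E) ⇒ (F) ⇒ (F/U) ⇒ (U/U) ⇒ (n/U) ⇒ (n/n)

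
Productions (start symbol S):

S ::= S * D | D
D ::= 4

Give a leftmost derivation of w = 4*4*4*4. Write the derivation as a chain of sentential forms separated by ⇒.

S ⇒ S*D   [S ::= S * D]
S*D ⇒ S*D*D   [S ::= S * D]
S*D*D ⇒ S*D*D*D   [S ::= S * D]
S*D*D*D ⇒ D*D*D*D   [S ::= D]
D*D*D*D ⇒ 4*D*D*D   [D ::= 4]
4*D*D*D ⇒ 4*4*D*D   [D ::= 4]
4*4*D*D ⇒ 4*4*4*D   [D ::= 4]
4*4*4*D ⇒ 4*4*4*4   [D ::= 4]

S ⇒ S*D ⇒ S*D*D ⇒ S*D*D*D ⇒ D*D*D*D ⇒ 4*D*D*D ⇒ 4*4*D*D ⇒ 4*4*4*D ⇒ 4*4*4*4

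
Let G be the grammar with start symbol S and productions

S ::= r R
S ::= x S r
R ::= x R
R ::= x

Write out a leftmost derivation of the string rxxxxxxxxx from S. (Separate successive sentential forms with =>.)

S => rR   [S ::= r R]
rR => rxR   [R ::= x R]
rxR => rxxR   [R ::= x R]
rxxR => rxxxR   [R ::= x R]
rxxxR => rxxxxR   [R ::= x R]
rxxxxR => rxxxxxR   [R ::= x R]
rxxxxxR => rxxxxxxR   [R ::= x R]
rxxxxxxR => rxxxxxxxR   [R ::= x R]
rxxxxxxxR => rxxxxxxxxR   [R ::= x R]
rxxxxxxxxR => rxxxxxxxxx   [R ::= x]

S=>rR=>rxR=>rxxR=>rxxxR=>rxxxxR=>rxxxxxR=>rxxxxxxR=>rxxxxxxxR=>rxxxxxxxxR=>rxxxxxxxxx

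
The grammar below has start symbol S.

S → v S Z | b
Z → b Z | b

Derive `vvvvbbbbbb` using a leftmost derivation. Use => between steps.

S => vSZ   [S → v S Z]
vSZ => vvSZZ   [S → v S Z]
vvSZZ => vvvSZZZ   [S → v S Z]
vvvSZZZ => vvvvSZZZZ   [S → v S Z]
vvvvSZZZZ => vvvvbZZZZ   [S → b]
vvvvbZZZZ => vvvvbbZZZZ   [Z → b Z]
vvvvbbZZZZ => vvvvbbbZZZ   [Z → b]
vvvvbbbZZZ => vvvvbbbbZZ   [Z → b]
vvvvbbbbZZ => vvvvbbbbbZ   [Z → b]
vvvvbbbbbZ => vvvvbbbbbb   [Z → b]

S => vSZ => vvSZZ => vvvSZZZ => vvvvSZZZZ => vvvvbZZZZ => vvvvbbZZZZ => vvvvbbbZZZ => vvvvbbbbZZ => vvvvbbbbbZ => vvvvbbbbbb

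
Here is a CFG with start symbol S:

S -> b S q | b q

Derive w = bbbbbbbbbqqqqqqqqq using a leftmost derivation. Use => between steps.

S => bSq => bbSqq => bbbSqqq => bbbbSqqqq => bbbbbSqqqqq => bbbbbbSqqqqqq => bbbbbbbSqqqqqqq => bbbbbbbbSqqqqqqqq => bbbbbbbbbqqqqqqqqq

S => bSq   [S -> b S q]
bSq => bbSqq   [S -> b S q]
bbSqq => bbbSqqq   [S -> b S q]
bbbSqqq => bbbbSqqqq   [S -> b S q]
bbbbSqqqq => bbbbbSqqqqq   [S -> b S q]
bbbbbSqqqqq => bbbbbbSqqqqqq   [S -> b S q]
bbbbbbSqqqqqq => bbbbbbbSqqqqqqq   [S -> b S q]
bbbbbbbSqqqqqqq => bbbbbbbbSqqqqqqqq   [S -> b S q]
bbbbbbbbSqqqqqqqq => bbbbbbbbbqqqqqqqqq   [S -> b q]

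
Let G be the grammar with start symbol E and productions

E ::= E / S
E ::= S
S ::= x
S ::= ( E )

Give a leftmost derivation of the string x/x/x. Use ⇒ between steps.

E ⇒ E/S   [E ::= E / S]
E/S ⇒ E/S/S   [E ::= E / S]
E/S/S ⇒ S/S/S   [E ::= S]
S/S/S ⇒ x/S/S   [S ::= x]
x/S/S ⇒ x/x/S   [S ::= x]
x/x/S ⇒ x/x/x   [S ::= x]

E ⇒ E/S ⇒ E/S/S ⇒ S/S/S ⇒ x/S/S ⇒ x/x/S ⇒ x/x/x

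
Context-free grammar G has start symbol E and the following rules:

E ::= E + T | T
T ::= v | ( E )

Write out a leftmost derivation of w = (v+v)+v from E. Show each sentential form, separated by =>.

E=>E+T=>T+T=>(E)+T=>(E+T)+T=>(T+T)+T=>(v+T)+T=>(v+v)+T=>(v+v)+v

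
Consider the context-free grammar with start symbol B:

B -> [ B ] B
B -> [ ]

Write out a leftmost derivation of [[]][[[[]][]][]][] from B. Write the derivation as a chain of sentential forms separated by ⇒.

B ⇒ [B]B ⇒ [[]]B ⇒ [[]][B]B ⇒ [[]][[B]B]B ⇒ [[]][[[B]B]B]B ⇒ [[]][[[[]]B]B]B ⇒ [[]][[[[]][]]B]B ⇒ [[]][[[[]][]][]]B ⇒ [[]][[[[]][]][]][]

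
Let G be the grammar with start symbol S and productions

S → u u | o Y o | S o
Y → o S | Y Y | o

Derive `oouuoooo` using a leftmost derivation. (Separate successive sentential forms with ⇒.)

S ⇒ So ⇒ oYoo ⇒ oYYoo ⇒ ooSYoo ⇒ ooSoYoo ⇒ oouuoYoo ⇒ oouuoooo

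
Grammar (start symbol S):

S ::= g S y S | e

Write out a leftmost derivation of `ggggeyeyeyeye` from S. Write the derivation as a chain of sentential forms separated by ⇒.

S ⇒ gSyS ⇒ ggSySyS ⇒ gggSySySyS ⇒ ggggSySySySyS ⇒ ggggeySySySyS ⇒ ggggeyeySySyS ⇒ ggggeyeyeySyS ⇒ ggggeyeyeyeyS ⇒ ggggeyeyeyeye

S ⇒ gSyS   [S ::= g S y S]
gSyS ⇒ ggSySyS   [S ::= g S y S]
ggSySyS ⇒ gggSySySyS   [S ::= g S y S]
gggSySySyS ⇒ ggggSySySySyS   [S ::= g S y S]
ggggSySySySyS ⇒ ggggeySySySyS   [S ::= e]
ggggeySySySyS ⇒ ggggeyeySySyS   [S ::= e]
ggggeyeySySyS ⇒ ggggeyeyeySyS   [S ::= e]
ggggeyeyeySyS ⇒ ggggeyeyeyeyS   [S ::= e]
ggggeyeyeyeyS ⇒ ggggeyeyeyeye   [S ::= e]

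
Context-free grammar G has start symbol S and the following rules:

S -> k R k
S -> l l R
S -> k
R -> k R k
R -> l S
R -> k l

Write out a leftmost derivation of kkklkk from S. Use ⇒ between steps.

S ⇒ kRk ⇒ kkRkk ⇒ kkklkk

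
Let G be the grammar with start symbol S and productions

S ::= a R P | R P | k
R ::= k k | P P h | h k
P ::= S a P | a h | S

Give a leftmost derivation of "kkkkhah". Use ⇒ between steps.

S⇒RP⇒kkP⇒kkS⇒kkRP⇒kkPPhP⇒kkSPhP⇒kkkPhP⇒kkkShP⇒kkkkhP⇒kkkkhah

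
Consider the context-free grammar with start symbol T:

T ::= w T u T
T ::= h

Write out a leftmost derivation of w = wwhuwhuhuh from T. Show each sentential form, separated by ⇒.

T ⇒ wTuT   [T ::= w T u T]
wTuT ⇒ wwTuTuT   [T ::= w T u T]
wwTuTuT ⇒ wwhuTuT   [T ::= h]
wwhuTuT ⇒ wwhuwTuTuT   [T ::= w T u T]
wwhuwTuTuT ⇒ wwhuwhuTuT   [T ::= h]
wwhuwhuTuT ⇒ wwhuwhuhuT   [T ::= h]
wwhuwhuhuT ⇒ wwhuwhuhuh   [T ::= h]

T⇒wTuT⇒wwTuTuT⇒wwhuTuT⇒wwhuwTuTuT⇒wwhuwhuTuT⇒wwhuwhuhuT⇒wwhuwhuhuh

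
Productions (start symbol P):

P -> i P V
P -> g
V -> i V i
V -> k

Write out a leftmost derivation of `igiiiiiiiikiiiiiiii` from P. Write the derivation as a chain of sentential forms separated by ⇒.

P ⇒ iPV ⇒ igV ⇒ igiVi ⇒ igiiVii ⇒ igiiiViii ⇒ igiiiiViiii ⇒ igiiiiiViiiii ⇒ igiiiiiiViiiiii ⇒ igiiiiiiiViiiiiii ⇒ igiiiiiiiiViiiiiiii ⇒ igiiiiiiiikiiiiiiii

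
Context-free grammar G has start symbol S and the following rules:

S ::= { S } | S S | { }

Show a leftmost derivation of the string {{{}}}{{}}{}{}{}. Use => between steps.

S => SS => SSS => {S}SS => {{S}}SS => {{{}}}SS => {{{}}}SSS => {{{}}}SSSS => {{{}}}{S}SSS => {{{}}}{{}}SSS => {{{}}}{{}}{}SS => {{{}}}{{}}{}{}S => {{{}}}{{}}{}{}{}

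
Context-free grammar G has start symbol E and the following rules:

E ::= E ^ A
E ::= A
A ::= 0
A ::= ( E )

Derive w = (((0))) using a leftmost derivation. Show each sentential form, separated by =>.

E => A   [E ::= A]
A => (E)   [A ::= ( E )]
(E) => (A)   [E ::= A]
(A) => ((E))   [A ::= ( E )]
((E)) => ((A))   [E ::= A]
((A)) => (((E)))   [A ::= ( E )]
(((E))) => (((A)))   [E ::= A]
(((A))) => (((0)))   [A ::= 0]

E => A => (E) => (A) => ((E)) => ((A)) => (((E))) => (((A))) => (((0)))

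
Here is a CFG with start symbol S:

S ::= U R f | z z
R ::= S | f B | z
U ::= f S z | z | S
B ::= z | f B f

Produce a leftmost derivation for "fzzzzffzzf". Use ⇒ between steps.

S⇒URf⇒fSzRf⇒fURfzRf⇒fzRfzRf⇒fzSfzRf⇒fzURffzRf⇒fzSRffzRf⇒fzzzRffzRf⇒fzzzzffzRf⇒fzzzzffzzf

S ⇒ URf   [S ::= U R f]
URf ⇒ fSzRf   [U ::= f S z]
fSzRf ⇒ fURfzRf   [S ::= U R f]
fURfzRf ⇒ fzRfzRf   [U ::= z]
fzRfzRf ⇒ fzSfzRf   [R ::= S]
fzSfzRf ⇒ fzURffzRf   [S ::= U R f]
fzURffzRf ⇒ fzSRffzRf   [U ::= S]
fzSRffzRf ⇒ fzzzRffzRf   [S ::= z z]
fzzzRffzRf ⇒ fzzzzffzRf   [R ::= z]
fzzzzffzRf ⇒ fzzzzffzzf   [R ::= z]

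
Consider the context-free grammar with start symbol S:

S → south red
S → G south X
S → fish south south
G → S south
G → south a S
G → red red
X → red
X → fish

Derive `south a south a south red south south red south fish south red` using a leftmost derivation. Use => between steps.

S => G south X => south a S south X => south a G south X south X => south a south a S south X south X => south a south a G south X south X south X => south a south a S south south X south X south X => south a south a south red south south X south X south X => south a south a south red south south red south X south X => south a south a south red south south red south fish south X => south a south a south red south south red south fish south red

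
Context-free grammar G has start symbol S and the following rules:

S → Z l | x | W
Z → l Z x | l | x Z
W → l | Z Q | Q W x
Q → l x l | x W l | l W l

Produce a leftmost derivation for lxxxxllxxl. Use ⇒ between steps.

S ⇒ Zl ⇒ lZxl ⇒ lxZxl ⇒ lxxZxl ⇒ lxxxZxl ⇒ lxxxxZxl ⇒ lxxxxlZxxl ⇒ lxxxxllxxl

S ⇒ Zl   [S → Z l]
Zl ⇒ lZxl   [Z → l Z x]
lZxl ⇒ lxZxl   [Z → x Z]
lxZxl ⇒ lxxZxl   [Z → x Z]
lxxZxl ⇒ lxxxZxl   [Z → x Z]
lxxxZxl ⇒ lxxxxZxl   [Z → x Z]
lxxxxZxl ⇒ lxxxxlZxxl   [Z → l Z x]
lxxxxlZxxl ⇒ lxxxxllxxl   [Z → l]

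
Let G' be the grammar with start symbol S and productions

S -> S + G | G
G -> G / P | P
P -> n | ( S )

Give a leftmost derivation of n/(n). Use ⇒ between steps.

S ⇒ G   [S -> G]
G ⇒ G/P   [G -> G / P]
G/P ⇒ P/P   [G -> P]
P/P ⇒ n/P   [P -> n]
n/P ⇒ n/(S)   [P -> ( S )]
n/(S) ⇒ n/(G)   [S -> G]
n/(G) ⇒ n/(P)   [G -> P]
n/(P) ⇒ n/(n)   [P -> n]

S ⇒ G ⇒ G/P ⇒ P/P ⇒ n/P ⇒ n/(S) ⇒ n/(G) ⇒ n/(P) ⇒ n/(n)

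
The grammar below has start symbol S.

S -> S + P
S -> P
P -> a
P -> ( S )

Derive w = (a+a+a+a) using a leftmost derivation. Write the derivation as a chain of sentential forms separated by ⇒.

S ⇒ P   [S -> P]
P ⇒ (S)   [P -> ( S )]
(S) ⇒ (S+P)   [S -> S + P]
(S+P) ⇒ (S+P+P)   [S -> S + P]
(S+P+P) ⇒ (S+P+P+P)   [S -> S + P]
(S+P+P+P) ⇒ (P+P+P+P)   [S -> P]
(P+P+P+P) ⇒ (a+P+P+P)   [P -> a]
(a+P+P+P) ⇒ (a+a+P+P)   [P -> a]
(a+a+P+P) ⇒ (a+a+a+P)   [P -> a]
(a+a+a+P) ⇒ (a+a+a+a)   [P -> a]

S⇒P⇒(S)⇒(S+P)⇒(S+P+P)⇒(S+P+P+P)⇒(P+P+P+P)⇒(a+P+P+P)⇒(a+a+P+P)⇒(a+a+a+P)⇒(a+a+a+a)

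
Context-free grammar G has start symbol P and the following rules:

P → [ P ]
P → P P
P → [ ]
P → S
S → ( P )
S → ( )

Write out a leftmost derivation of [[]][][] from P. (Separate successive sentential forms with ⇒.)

P ⇒ PP ⇒ PPP ⇒ [P]PP ⇒ [[]]PP ⇒ [[]][]P ⇒ [[]][][]

P ⇒ PP   [P → P P]
PP ⇒ PPP   [P → P P]
PPP ⇒ [P]PP   [P → [ P ]]
[P]PP ⇒ [[]]PP   [P → [ ]]
[[]]PP ⇒ [[]][]P   [P → [ ]]
[[]][]P ⇒ [[]][][]   [P → [ ]]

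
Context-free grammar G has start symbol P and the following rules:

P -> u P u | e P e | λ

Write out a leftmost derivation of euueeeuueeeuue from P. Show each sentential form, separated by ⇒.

P ⇒ ePe ⇒ euPue ⇒ euuPuue ⇒ euuePeuue ⇒ euueePeeuue ⇒ euueeePeeeuue ⇒ euueeeuPueeeuue ⇒ euueeeuueeeuue

P ⇒ ePe   [P -> e P e]
ePe ⇒ euPue   [P -> u P u]
euPue ⇒ euuPuue   [P -> u P u]
euuPuue ⇒ euuePeuue   [P -> e P e]
euuePeuue ⇒ euueePeeuue   [P -> e P e]
euueePeeuue ⇒ euueeePeeeuue   [P -> e P e]
euueeePeeeuue ⇒ euueeeuPueeeuue   [P -> u P u]
euueeeuPueeeuue ⇒ euueeeuueeeuue   [P -> λ]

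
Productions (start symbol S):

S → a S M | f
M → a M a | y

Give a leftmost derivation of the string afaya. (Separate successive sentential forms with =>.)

S => aSM   [S → a S M]
aSM => afM   [S → f]
afM => afaMa   [M → a M a]
afaMa => afaya   [M → y]

S => aSM => afM => afaMa => afaya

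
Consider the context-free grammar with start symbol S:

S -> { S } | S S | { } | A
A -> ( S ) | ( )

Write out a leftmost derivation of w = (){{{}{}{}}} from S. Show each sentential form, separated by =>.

S => SS => AS => ()S => (){S} => (){{S}} => (){{SS}} => (){{{}S}} => (){{{}SS}} => (){{{}{}S}} => (){{{}{}{}}}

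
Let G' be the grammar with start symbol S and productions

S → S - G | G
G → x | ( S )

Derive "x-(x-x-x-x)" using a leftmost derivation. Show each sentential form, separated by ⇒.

S⇒S-G⇒G-G⇒x-G⇒x-(S)⇒x-(S-G)⇒x-(S-G-G)⇒x-(S-G-G-G)⇒x-(G-G-G-G)⇒x-(x-G-G-G)⇒x-(x-x-G-G)⇒x-(x-x-x-G)⇒x-(x-x-x-x)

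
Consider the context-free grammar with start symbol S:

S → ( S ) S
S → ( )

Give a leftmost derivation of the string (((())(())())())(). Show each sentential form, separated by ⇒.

S ⇒ (S)S   [S → ( S ) S]
(S)S ⇒ ((S)S)S   [S → ( S ) S]
((S)S)S ⇒ (((S)S)S)S   [S → ( S ) S]
(((S)S)S)S ⇒ (((())S)S)S   [S → ( )]
(((())S)S)S ⇒ (((())(S)S)S)S   [S → ( S ) S]
(((())(S)S)S)S ⇒ (((())(())S)S)S   [S → ( )]
(((())(())S)S)S ⇒ (((())(())())S)S   [S → ( )]
(((())(())())S)S ⇒ (((())(())())())S   [S → ( )]
(((())(())())())S ⇒ (((())(())())())()   [S → ( )]

S ⇒ (S)S ⇒ ((S)S)S ⇒ (((S)S)S)S ⇒ (((())S)S)S ⇒ (((())(S)S)S)S ⇒ (((())(())S)S)S ⇒ (((())(())())S)S ⇒ (((())(())())())S ⇒ (((())(())())())()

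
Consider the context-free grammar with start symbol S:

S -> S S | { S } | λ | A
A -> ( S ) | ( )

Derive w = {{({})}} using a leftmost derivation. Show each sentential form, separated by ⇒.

S ⇒ {S} ⇒ {{S}} ⇒ {{SS}} ⇒ {{SSS}} ⇒ {{ASS}} ⇒ {{(S)SS}} ⇒ {{({S})SS}} ⇒ {{({})SS}} ⇒ {{({})S}} ⇒ {{({})}}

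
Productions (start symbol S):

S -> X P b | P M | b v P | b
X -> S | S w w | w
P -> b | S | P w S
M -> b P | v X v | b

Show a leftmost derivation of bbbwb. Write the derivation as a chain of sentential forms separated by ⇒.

S ⇒ PM   [S -> P M]
PM ⇒ bM   [P -> b]
bM ⇒ bbP   [M -> b P]
bbP ⇒ bbPwS   [P -> P w S]
bbPwS ⇒ bbSwS   [P -> S]
bbSwS ⇒ bbbwS   [S -> b]
bbbwS ⇒ bbbwb   [S -> b]

S ⇒ PM ⇒ bM ⇒ bbP ⇒ bbPwS ⇒ bbSwS ⇒ bbbwS ⇒ bbbwb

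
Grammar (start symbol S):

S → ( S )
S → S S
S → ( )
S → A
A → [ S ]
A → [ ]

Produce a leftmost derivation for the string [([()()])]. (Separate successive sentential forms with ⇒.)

S⇒A⇒[S]⇒[(S)]⇒[(A)]⇒[([S])]⇒[([SS])]⇒[([()S])]⇒[([()()])]

S ⇒ A   [S → A]
A ⇒ [S]   [A → [ S ]]
[S] ⇒ [(S)]   [S → ( S )]
[(S)] ⇒ [(A)]   [S → A]
[(A)] ⇒ [([S])]   [A → [ S ]]
[([S])] ⇒ [([SS])]   [S → S S]
[([SS])] ⇒ [([()S])]   [S → ( )]
[([()S])] ⇒ [([()()])]   [S → ( )]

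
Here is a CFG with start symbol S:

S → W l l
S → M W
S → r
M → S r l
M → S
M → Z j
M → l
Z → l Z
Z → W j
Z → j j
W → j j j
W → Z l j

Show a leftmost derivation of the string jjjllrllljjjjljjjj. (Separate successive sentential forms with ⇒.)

S ⇒ MW ⇒ SW ⇒ MWW ⇒ SrlWW ⇒ WllrlWW ⇒ jjjllrlWW ⇒ jjjllrlZljW ⇒ jjjllrllZljW ⇒ jjjllrlllZljW ⇒ jjjllrlllWjljW ⇒ jjjllrllljjjjljW ⇒ jjjllrllljjjjljjjj

S ⇒ MW   [S → M W]
MW ⇒ SW   [M → S]
SW ⇒ MWW   [S → M W]
MWW ⇒ SrlWW   [M → S r l]
SrlWW ⇒ WllrlWW   [S → W l l]
WllrlWW ⇒ jjjllrlWW   [W → j j j]
jjjllrlWW ⇒ jjjllrlZljW   [W → Z l j]
jjjllrlZljW ⇒ jjjllrllZljW   [Z → l Z]
jjjllrllZljW ⇒ jjjllrlllZljW   [Z → l Z]
jjjllrlllZljW ⇒ jjjllrlllWjljW   [Z → W j]
jjjllrlllWjljW ⇒ jjjllrllljjjjljW   [W → j j j]
jjjllrllljjjjljW ⇒ jjjllrllljjjjljjjj   [W → j j j]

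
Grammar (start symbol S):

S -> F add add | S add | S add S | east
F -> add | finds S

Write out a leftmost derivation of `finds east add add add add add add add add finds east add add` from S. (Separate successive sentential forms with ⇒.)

S ⇒ S add S ⇒ S add add S ⇒ S add S add add S ⇒ F add add add S add add S ⇒ finds S add add add S add add S ⇒ finds east add add add S add add S ⇒ finds east add add add F add add add add S ⇒ finds east add add add add add add add add S ⇒ finds east add add add add add add add add F add add ⇒ finds east add add add add add add add add finds S add add ⇒ finds east add add add add add add add add finds east add add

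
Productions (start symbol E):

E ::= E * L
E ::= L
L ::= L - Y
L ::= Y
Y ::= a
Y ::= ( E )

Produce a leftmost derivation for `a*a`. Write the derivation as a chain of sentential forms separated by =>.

E => E*L   [E ::= E * L]
E*L => L*L   [E ::= L]
L*L => Y*L   [L ::= Y]
Y*L => a*L   [Y ::= a]
a*L => a*Y   [L ::= Y]
a*Y => a*a   [Y ::= a]

E => E*L => L*L => Y*L => a*L => a*Y => a*a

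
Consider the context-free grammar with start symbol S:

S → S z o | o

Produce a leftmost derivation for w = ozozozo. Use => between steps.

S => Szo => Szozo => Szozozo => ozozozo

S => Szo   [S → S z o]
Szo => Szozo   [S → S z o]
Szozo => Szozozo   [S → S z o]
Szozozo => ozozozo   [S → o]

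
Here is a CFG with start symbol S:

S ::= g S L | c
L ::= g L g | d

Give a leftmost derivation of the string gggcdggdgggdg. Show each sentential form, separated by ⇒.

S ⇒ gSL ⇒ ggSLL ⇒ gggSLLL ⇒ gggcLLL ⇒ gggcdLL ⇒ gggcdgLgL ⇒ gggcdggLggL ⇒ gggcdggdggL ⇒ gggcdggdgggLg ⇒ gggcdggdgggdg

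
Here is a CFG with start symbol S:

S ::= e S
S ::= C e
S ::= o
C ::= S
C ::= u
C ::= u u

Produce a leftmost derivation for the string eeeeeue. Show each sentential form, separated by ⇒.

S⇒eS⇒eeS⇒eeeS⇒eeeeS⇒eeeeeS⇒eeeeeCe⇒eeeeeue

S ⇒ eS   [S ::= e S]
eS ⇒ eeS   [S ::= e S]
eeS ⇒ eeeS   [S ::= e S]
eeeS ⇒ eeeeS   [S ::= e S]
eeeeS ⇒ eeeeeS   [S ::= e S]
eeeeeS ⇒ eeeeeCe   [S ::= C e]
eeeeeCe ⇒ eeeeeue   [C ::= u]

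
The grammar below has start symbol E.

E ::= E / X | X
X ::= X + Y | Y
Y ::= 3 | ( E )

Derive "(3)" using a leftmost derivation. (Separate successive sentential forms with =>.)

E=>X=>Y=>(E)=>(X)=>(Y)=>(3)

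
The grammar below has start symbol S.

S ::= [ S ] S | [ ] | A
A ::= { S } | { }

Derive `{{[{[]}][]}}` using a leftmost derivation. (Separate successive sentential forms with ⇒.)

S ⇒ A ⇒ {S} ⇒ {A} ⇒ {{S}} ⇒ {{[S]S}} ⇒ {{[A]S}} ⇒ {{[{S}]S}} ⇒ {{[{[]}]S}} ⇒ {{[{[]}][]}}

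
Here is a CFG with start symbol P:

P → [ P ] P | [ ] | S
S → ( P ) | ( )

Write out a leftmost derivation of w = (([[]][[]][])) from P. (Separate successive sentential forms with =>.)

P => S   [P → S]
S => (P)   [S → ( P )]
(P) => (S)   [P → S]
(S) => ((P))   [S → ( P )]
((P)) => (([P]P))   [P → [ P ] P]
(([P]P)) => (([[]]P))   [P → [ ]]
(([[]]P)) => (([[]][P]P))   [P → [ P ] P]
(([[]][P]P)) => (([[]][[]]P))   [P → [ ]]
(([[]][[]]P)) => (([[]][[]][]))   [P → [ ]]

P => S => (P) => (S) => ((P)) => (([P]P)) => (([[]]P)) => (([[]][P]P)) => (([[]][[]]P)) => (([[]][[]][]))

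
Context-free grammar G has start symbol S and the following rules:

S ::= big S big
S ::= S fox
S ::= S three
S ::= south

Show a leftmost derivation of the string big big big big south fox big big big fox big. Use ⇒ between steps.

S ⇒ big S big ⇒ big S fox big ⇒ big big S big fox big ⇒ big big big S big big fox big ⇒ big big big big S big big big fox big ⇒ big big big big S fox big big big fox big ⇒ big big big big south fox big big big fox big

S ⇒ big S big   [S ::= big S big]
big S big ⇒ big S fox big   [S ::= S fox]
big S fox big ⇒ big big S big fox big   [S ::= big S big]
big big S big fox big ⇒ big big big S big big fox big   [S ::= big S big]
big big big S big big fox big ⇒ big big big big S big big big fox big   [S ::= big S big]
big big big big S big big big fox big ⇒ big big big big S fox big big big fox big   [S ::= S fox]
big big big big S fox big big big fox big ⇒ big big big big south fox big big big fox big   [S ::= south]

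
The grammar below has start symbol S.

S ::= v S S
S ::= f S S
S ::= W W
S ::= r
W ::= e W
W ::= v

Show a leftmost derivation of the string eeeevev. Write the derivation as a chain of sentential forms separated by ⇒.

S ⇒ WW ⇒ eWW ⇒ eeWW ⇒ eeeWW ⇒ eeeeWW ⇒ eeeevW ⇒ eeeeveW ⇒ eeeevev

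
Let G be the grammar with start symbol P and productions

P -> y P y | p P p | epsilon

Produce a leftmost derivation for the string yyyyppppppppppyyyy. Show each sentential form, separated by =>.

P => yPy   [P -> y P y]
yPy => yyPyy   [P -> y P y]
yyPyy => yyyPyyy   [P -> y P y]
yyyPyyy => yyyyPyyyy   [P -> y P y]
yyyyPyyyy => yyyypPpyyyy   [P -> p P p]
yyyypPpyyyy => yyyyppPppyyyy   [P -> p P p]
yyyyppPppyyyy => yyyypppPpppyyyy   [P -> p P p]
yyyypppPpppyyyy => yyyyppppPppppyyyy   [P -> p P p]
yyyyppppPppppyyyy => yyyypppppPpppppyyyy   [P -> p P p]
yyyypppppPpppppyyyy => yyyyppppppppppyyyy   [P -> epsilon]

P=>yPy=>yyPyy=>yyyPyyy=>yyyyPyyyy=>yyyypPpyyyy=>yyyyppPppyyyy=>yyyypppPpppyyyy=>yyyyppppPppppyyyy=>yyyypppppPpppppyyyy=>yyyyppppppppppyyyy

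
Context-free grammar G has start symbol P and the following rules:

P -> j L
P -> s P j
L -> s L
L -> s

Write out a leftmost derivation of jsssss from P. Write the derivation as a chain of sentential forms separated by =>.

P=>jL=>jsL=>jssL=>jsssL=>jssssL=>jsssss

P => jL   [P -> j L]
jL => jsL   [L -> s L]
jsL => jssL   [L -> s L]
jssL => jsssL   [L -> s L]
jsssL => jssssL   [L -> s L]
jssssL => jsssss   [L -> s]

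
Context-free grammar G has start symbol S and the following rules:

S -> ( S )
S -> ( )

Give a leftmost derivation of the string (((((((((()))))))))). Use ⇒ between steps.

S⇒(S)⇒((S))⇒(((S)))⇒((((S))))⇒(((((S)))))⇒((((((S))))))⇒(((((((S)))))))⇒((((((((S))))))))⇒(((((((((S)))))))))⇒(((((((((())))))))))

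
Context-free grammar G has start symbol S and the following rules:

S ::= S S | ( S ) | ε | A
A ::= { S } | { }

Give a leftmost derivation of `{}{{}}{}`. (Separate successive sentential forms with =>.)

S => SS => SSS => SSSS => ASSS => {}SSS => {}ASS => {}{S}SS => {}{A}SS => {}{{}}SS => {}{{}}AS => {}{{}}{}S => {}{{}}{}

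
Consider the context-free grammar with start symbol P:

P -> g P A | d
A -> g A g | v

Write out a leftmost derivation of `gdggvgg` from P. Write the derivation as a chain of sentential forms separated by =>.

P => gPA => gdA => gdgAg => gdggAgg => gdggvgg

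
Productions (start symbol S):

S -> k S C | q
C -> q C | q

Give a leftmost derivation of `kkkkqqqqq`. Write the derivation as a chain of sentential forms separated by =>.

S=>kSC=>kkSCC=>kkkSCCC=>kkkkSCCCC=>kkkkqCCCC=>kkkkqqCCC=>kkkkqqqCC=>kkkkqqqqC=>kkkkqqqqq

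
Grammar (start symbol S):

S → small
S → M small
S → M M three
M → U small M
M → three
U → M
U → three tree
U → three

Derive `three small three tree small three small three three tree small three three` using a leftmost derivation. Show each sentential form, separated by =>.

S => M M three   [S → M M three]
M M three => U small M M three   [M → U small M]
U small M M three => M small M M three   [U → M]
M small M M three => three small M M three   [M → three]
three small M M three => three small U small M M three   [M → U small M]
three small U small M M three => three small three tree small M M three   [U → three tree]
three small three tree small M M three => three small three tree small U small M M three   [M → U small M]
three small three tree small U small M M three => three small three tree small three small M M three   [U → three]
three small three tree small three small M M three => three small three tree small three small three M three   [M → three]
three small three tree small three small three M three => three small three tree small three small three U small M three   [M → U small M]
three small three tree small three small three U small M three => three small three tree small three small three three tree small M three   [U → three tree]
three small three tree small three small three three tree small M three => three small three tree small three small three three tree small three three   [M → three]

S => M M three => U small M M three => M small M M three => three small M M three => three small U small M M three => three small three tree small M M three => three small three tree small U small M M three => three small three tree small three small M M three => three small three tree small three small three M three => three small three tree small three small three U small M three => three small three tree small three small three three tree small M three => three small three tree small three small three three tree small three three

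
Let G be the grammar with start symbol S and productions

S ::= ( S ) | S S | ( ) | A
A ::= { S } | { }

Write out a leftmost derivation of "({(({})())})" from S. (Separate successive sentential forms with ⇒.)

S ⇒ (S) ⇒ (A) ⇒ ({S}) ⇒ ({(S)}) ⇒ ({(SS)}) ⇒ ({((S)S)}) ⇒ ({((A)S)}) ⇒ ({(({})S)}) ⇒ ({(({})())})

S ⇒ (S)   [S ::= ( S )]
(S) ⇒ (A)   [S ::= A]
(A) ⇒ ({S})   [A ::= { S }]
({S}) ⇒ ({(S)})   [S ::= ( S )]
({(S)}) ⇒ ({(SS)})   [S ::= S S]
({(SS)}) ⇒ ({((S)S)})   [S ::= ( S )]
({((S)S)}) ⇒ ({((A)S)})   [S ::= A]
({((A)S)}) ⇒ ({(({})S)})   [A ::= { }]
({(({})S)}) ⇒ ({(({})())})   [S ::= ( )]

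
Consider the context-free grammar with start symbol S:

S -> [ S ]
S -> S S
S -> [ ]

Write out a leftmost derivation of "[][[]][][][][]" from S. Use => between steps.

S => SS   [S -> S S]
SS => SSS   [S -> S S]
SSS => SSSS   [S -> S S]
SSSS => []SSS   [S -> [ ]]
[]SSS => [][S]SS   [S -> [ S ]]
[][S]SS => [][[]]SS   [S -> [ ]]
[][[]]SS => [][[]][]S   [S -> [ ]]
[][[]][]S => [][[]][]SS   [S -> S S]
[][[]][]SS => [][[]][]SSS   [S -> S S]
[][[]][]SSS => [][[]][][]SS   [S -> [ ]]
[][[]][][]SS => [][[]][][][]S   [S -> [ ]]
[][[]][][][]S => [][[]][][][][]   [S -> [ ]]

S=>SS=>SSS=>SSSS=>[]SSS=>[][S]SS=>[][[]]SS=>[][[]][]S=>[][[]][]SS=>[][[]][]SSS=>[][[]][][]SS=>[][[]][][][]S=>[][[]][][][][]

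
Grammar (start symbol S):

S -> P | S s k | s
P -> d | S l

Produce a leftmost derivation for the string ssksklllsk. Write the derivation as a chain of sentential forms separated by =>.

S => Ssk   [S -> S s k]
Ssk => Psk   [S -> P]
Psk => Slsk   [P -> S l]
Slsk => Plsk   [S -> P]
Plsk => Sllsk   [P -> S l]
Sllsk => Pllsk   [S -> P]
Pllsk => Slllsk   [P -> S l]
Slllsk => Ssklllsk   [S -> S s k]
Ssklllsk => Ssksklllsk   [S -> S s k]
Ssksklllsk => ssksklllsk   [S -> s]

S=>Ssk=>Psk=>Slsk=>Plsk=>Sllsk=>Pllsk=>Slllsk=>Ssklllsk=>Ssksklllsk=>ssksklllsk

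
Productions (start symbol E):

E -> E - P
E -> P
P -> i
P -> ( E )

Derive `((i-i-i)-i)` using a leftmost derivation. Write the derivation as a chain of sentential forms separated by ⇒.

E ⇒ P ⇒ (E) ⇒ (E-P) ⇒ (P-P) ⇒ ((E)-P) ⇒ ((E-P)-P) ⇒ ((E-P-P)-P) ⇒ ((P-P-P)-P) ⇒ ((i-P-P)-P) ⇒ ((i-i-P)-P) ⇒ ((i-i-i)-P) ⇒ ((i-i-i)-i)

E ⇒ P   [E -> P]
P ⇒ (E)   [P -> ( E )]
(E) ⇒ (E-P)   [E -> E - P]
(E-P) ⇒ (P-P)   [E -> P]
(P-P) ⇒ ((E)-P)   [P -> ( E )]
((E)-P) ⇒ ((E-P)-P)   [E -> E - P]
((E-P)-P) ⇒ ((E-P-P)-P)   [E -> E - P]
((E-P-P)-P) ⇒ ((P-P-P)-P)   [E -> P]
((P-P-P)-P) ⇒ ((i-P-P)-P)   [P -> i]
((i-P-P)-P) ⇒ ((i-i-P)-P)   [P -> i]
((i-i-P)-P) ⇒ ((i-i-i)-P)   [P -> i]
((i-i-i)-P) ⇒ ((i-i-i)-i)   [P -> i]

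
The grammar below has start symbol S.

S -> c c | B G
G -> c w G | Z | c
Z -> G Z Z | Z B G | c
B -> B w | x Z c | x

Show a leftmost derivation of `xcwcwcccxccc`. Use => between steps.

S => BG => xZcG => xZBGcG => xGZZBGcG => xcwGZZBGcG => xcwcwGZZBGcG => xcwcwcZZBGcG => xcwcwccZBGcG => xcwcwcccBGcG => xcwcwcccxGcG => xcwcwcccxccG => xcwcwcccxccc

S => BG   [S -> B G]
BG => xZcG   [B -> x Z c]
xZcG => xZBGcG   [Z -> Z B G]
xZBGcG => xGZZBGcG   [Z -> G Z Z]
xGZZBGcG => xcwGZZBGcG   [G -> c w G]
xcwGZZBGcG => xcwcwGZZBGcG   [G -> c w G]
xcwcwGZZBGcG => xcwcwcZZBGcG   [G -> c]
xcwcwcZZBGcG => xcwcwccZBGcG   [Z -> c]
xcwcwccZBGcG => xcwcwcccBGcG   [Z -> c]
xcwcwcccBGcG => xcwcwcccxGcG   [B -> x]
xcwcwcccxGcG => xcwcwcccxccG   [G -> c]
xcwcwcccxccG => xcwcwcccxccc   [G -> c]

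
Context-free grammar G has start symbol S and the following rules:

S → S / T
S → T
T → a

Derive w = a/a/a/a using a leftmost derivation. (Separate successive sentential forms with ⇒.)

S⇒S/T⇒S/T/T⇒S/T/T/T⇒T/T/T/T⇒a/T/T/T⇒a/a/T/T⇒a/a/a/T⇒a/a/a/a

S ⇒ S/T   [S → S / T]
S/T ⇒ S/T/T   [S → S / T]
S/T/T ⇒ S/T/T/T   [S → S / T]
S/T/T/T ⇒ T/T/T/T   [S → T]
T/T/T/T ⇒ a/T/T/T   [T → a]
a/T/T/T ⇒ a/a/T/T   [T → a]
a/a/T/T ⇒ a/a/a/T   [T → a]
a/a/a/T ⇒ a/a/a/a   [T → a]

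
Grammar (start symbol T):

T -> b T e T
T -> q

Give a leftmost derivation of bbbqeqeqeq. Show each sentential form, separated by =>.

T => bTeT => bbTeTeT => bbbTeTeTeT => bbbqeTeTeT => bbbqeqeTeT => bbbqeqeqeT => bbbqeqeqeq

T => bTeT   [T -> b T e T]
bTeT => bbTeTeT   [T -> b T e T]
bbTeTeT => bbbTeTeTeT   [T -> b T e T]
bbbTeTeTeT => bbbqeTeTeT   [T -> q]
bbbqeTeTeT => bbbqeqeTeT   [T -> q]
bbbqeqeTeT => bbbqeqeqeT   [T -> q]
bbbqeqeqeT => bbbqeqeqeq   [T -> q]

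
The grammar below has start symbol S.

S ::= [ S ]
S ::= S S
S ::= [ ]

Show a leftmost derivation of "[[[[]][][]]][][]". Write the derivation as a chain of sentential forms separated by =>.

S => SS   [S ::= S S]
SS => SSS   [S ::= S S]
SSS => [S]SS   [S ::= [ S ]]
[S]SS => [[S]]SS   [S ::= [ S ]]
[[S]]SS => [[SS]]SS   [S ::= S S]
[[SS]]SS => [[SSS]]SS   [S ::= S S]
[[SSS]]SS => [[[S]SS]]SS   [S ::= [ S ]]
[[[S]SS]]SS => [[[[]]SS]]SS   [S ::= [ ]]
[[[[]]SS]]SS => [[[[]][]S]]SS   [S ::= [ ]]
[[[[]][]S]]SS => [[[[]][][]]]SS   [S ::= [ ]]
[[[[]][][]]]SS => [[[[]][][]]][]S   [S ::= [ ]]
[[[[]][][]]][]S => [[[[]][][]]][][]   [S ::= [ ]]

S => SS => SSS => [S]SS => [[S]]SS => [[SS]]SS => [[SSS]]SS => [[[S]SS]]SS => [[[[]]SS]]SS => [[[[]][]S]]SS => [[[[]][][]]]SS => [[[[]][][]]][]S => [[[[]][][]]][][]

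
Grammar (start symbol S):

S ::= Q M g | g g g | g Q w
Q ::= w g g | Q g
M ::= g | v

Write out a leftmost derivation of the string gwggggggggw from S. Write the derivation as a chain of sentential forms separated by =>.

S => gQw   [S ::= g Q w]
gQw => gQgw   [Q ::= Q g]
gQgw => gQggw   [Q ::= Q g]
gQggw => gQgggw   [Q ::= Q g]
gQgggw => gQggggw   [Q ::= Q g]
gQggggw => gQgggggw   [Q ::= Q g]
gQgggggw => gQggggggw   [Q ::= Q g]
gQggggggw => gwggggggggw   [Q ::= w g g]

S=>gQw=>gQgw=>gQggw=>gQgggw=>gQggggw=>gQgggggw=>gQggggggw=>gwggggggggw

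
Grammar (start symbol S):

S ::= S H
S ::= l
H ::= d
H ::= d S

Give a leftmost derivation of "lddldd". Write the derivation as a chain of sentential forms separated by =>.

S => SH => SHH => SHHH => lHHH => ldHH => lddSH => lddSHH => lddlHH => lddldH => lddldd

S => SH   [S ::= S H]
SH => SHH   [S ::= S H]
SHH => SHHH   [S ::= S H]
SHHH => lHHH   [S ::= l]
lHHH => ldHH   [H ::= d]
ldHH => lddSH   [H ::= d S]
lddSH => lddSHH   [S ::= S H]
lddSHH => lddlHH   [S ::= l]
lddlHH => lddldH   [H ::= d]
lddldH => lddldd   [H ::= d]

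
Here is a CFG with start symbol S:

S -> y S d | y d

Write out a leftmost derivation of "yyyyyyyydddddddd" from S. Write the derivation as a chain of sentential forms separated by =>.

S => ySd => yySdd => yyySddd => yyyySdddd => yyyyySddddd => yyyyyySdddddd => yyyyyyySddddddd => yyyyyyyydddddddd

S => ySd   [S -> y S d]
ySd => yySdd   [S -> y S d]
yySdd => yyySddd   [S -> y S d]
yyySddd => yyyySdddd   [S -> y S d]
yyyySdddd => yyyyySddddd   [S -> y S d]
yyyyySddddd => yyyyyySdddddd   [S -> y S d]
yyyyyySdddddd => yyyyyyySddddddd   [S -> y S d]
yyyyyyySddddddd => yyyyyyyydddddddd   [S -> y d]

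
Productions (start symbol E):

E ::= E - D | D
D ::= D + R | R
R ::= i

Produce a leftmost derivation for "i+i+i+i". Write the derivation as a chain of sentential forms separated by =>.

E=>D=>D+R=>D+R+R=>D+R+R+R=>R+R+R+R=>i+R+R+R=>i+i+R+R=>i+i+i+R=>i+i+i+i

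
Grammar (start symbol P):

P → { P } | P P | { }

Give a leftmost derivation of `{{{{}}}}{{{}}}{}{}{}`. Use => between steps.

P => PP   [P → P P]
PP => PPP   [P → P P]
PPP => PPPP   [P → P P]
PPPP => PPPPP   [P → P P]
PPPPP => {P}PPPP   [P → { P }]
{P}PPPP => {{P}}PPPP   [P → { P }]
{{P}}PPPP => {{{P}}}PPPP   [P → { P }]
{{{P}}}PPPP => {{{{}}}}PPPP   [P → { }]
{{{{}}}}PPPP => {{{{}}}}{P}PPP   [P → { P }]
{{{{}}}}{P}PPP => {{{{}}}}{{P}}PPP   [P → { P }]
{{{{}}}}{{P}}PPP => {{{{}}}}{{{}}}PPP   [P → { }]
{{{{}}}}{{{}}}PPP => {{{{}}}}{{{}}}{}PP   [P → { }]
{{{{}}}}{{{}}}{}PP => {{{{}}}}{{{}}}{}{}P   [P → { }]
{{{{}}}}{{{}}}{}{}P => {{{{}}}}{{{}}}{}{}{}   [P → { }]

P=>PP=>PPP=>PPPP=>PPPPP=>{P}PPPP=>{{P}}PPPP=>{{{P}}}PPPP=>{{{{}}}}PPPP=>{{{{}}}}{P}PPP=>{{{{}}}}{{P}}PPP=>{{{{}}}}{{{}}}PPP=>{{{{}}}}{{{}}}{}PP=>{{{{}}}}{{{}}}{}{}P=>{{{{}}}}{{{}}}{}{}{}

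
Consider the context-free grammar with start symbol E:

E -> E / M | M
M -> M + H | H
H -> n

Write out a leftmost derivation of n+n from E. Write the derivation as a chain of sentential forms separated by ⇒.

E ⇒ M   [E -> M]
M ⇒ M+H   [M -> M + H]
M+H ⇒ H+H   [M -> H]
H+H ⇒ n+H   [H -> n]
n+H ⇒ n+n   [H -> n]

E⇒M⇒M+H⇒H+H⇒n+H⇒n+n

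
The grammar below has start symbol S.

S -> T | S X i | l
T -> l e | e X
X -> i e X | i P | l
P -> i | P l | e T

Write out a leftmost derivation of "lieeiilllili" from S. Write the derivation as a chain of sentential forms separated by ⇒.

S⇒SXi⇒SXiXi⇒lXiXi⇒liPiXi⇒liPliXi⇒liPlliXi⇒lieTlliXi⇒lieeXlliXi⇒lieeiPlliXi⇒lieeiPllliXi⇒lieeiillliXi⇒lieeiilllili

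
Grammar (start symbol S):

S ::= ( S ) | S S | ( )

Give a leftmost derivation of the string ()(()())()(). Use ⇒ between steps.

S ⇒ SS ⇒ SSS ⇒ ()SS ⇒ ()SSS ⇒ ()(S)SS ⇒ ()(SS)SS ⇒ ()(()S)SS ⇒ ()(()())SS ⇒ ()(()())()S ⇒ ()(()())()()

S ⇒ SS   [S ::= S S]
SS ⇒ SSS   [S ::= S S]
SSS ⇒ ()SS   [S ::= ( )]
()SS ⇒ ()SSS   [S ::= S S]
()SSS ⇒ ()(S)SS   [S ::= ( S )]
()(S)SS ⇒ ()(SS)SS   [S ::= S S]
()(SS)SS ⇒ ()(()S)SS   [S ::= ( )]
()(()S)SS ⇒ ()(()())SS   [S ::= ( )]
()(()())SS ⇒ ()(()())()S   [S ::= ( )]
()(()())()S ⇒ ()(()())()()   [S ::= ( )]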